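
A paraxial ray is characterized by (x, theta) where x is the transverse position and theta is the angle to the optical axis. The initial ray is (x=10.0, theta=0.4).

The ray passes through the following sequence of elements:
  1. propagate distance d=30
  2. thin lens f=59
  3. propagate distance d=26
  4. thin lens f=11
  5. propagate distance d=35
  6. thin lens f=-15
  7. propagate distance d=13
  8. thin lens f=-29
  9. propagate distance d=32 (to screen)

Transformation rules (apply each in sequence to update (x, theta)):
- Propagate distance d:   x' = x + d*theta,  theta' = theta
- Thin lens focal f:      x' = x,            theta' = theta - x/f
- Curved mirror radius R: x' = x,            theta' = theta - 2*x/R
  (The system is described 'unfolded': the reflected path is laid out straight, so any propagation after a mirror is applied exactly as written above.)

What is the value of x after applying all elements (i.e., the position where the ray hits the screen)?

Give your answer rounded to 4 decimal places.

Initial: x=10.0000 theta=0.4000
After 1 (propagate distance d=30): x=22.0000 theta=0.4000
After 2 (thin lens f=59): x=22.0000 theta=8/295 (≈0.0271)
After 3 (propagate distance d=26): x=6698/295 (≈22.7051) theta=8/295 (≈0.0271)
After 4 (thin lens f=11): x=6698/295 (≈22.7051) theta=-1322/649 (≈-2.0370)
After 5 (propagate distance d=35): x=-157672/3245 (≈-48.5892) theta=-1322/649 (≈-2.0370)
After 6 (thin lens f=-15): x=-157672/3245 (≈-48.5892) theta=-256822/48675 (≈-5.2763)
After 7 (propagate distance d=13): x=-96674/825 (≈-117.1806) theta=-256822/48675 (≈-5.2763)
After 8 (thin lens f=-29): x=-96674/825 (≈-117.1806) theta=-4383868/470525 (≈-9.3170)
After 9 (propagate distance d=32 (to screen)): x=-586260542/1411575 (≈-415.3237) theta=-4383868/470525 (≈-9.3170)
Rounded to 4 decimal places: x = -415.3237

Answer: -415.3237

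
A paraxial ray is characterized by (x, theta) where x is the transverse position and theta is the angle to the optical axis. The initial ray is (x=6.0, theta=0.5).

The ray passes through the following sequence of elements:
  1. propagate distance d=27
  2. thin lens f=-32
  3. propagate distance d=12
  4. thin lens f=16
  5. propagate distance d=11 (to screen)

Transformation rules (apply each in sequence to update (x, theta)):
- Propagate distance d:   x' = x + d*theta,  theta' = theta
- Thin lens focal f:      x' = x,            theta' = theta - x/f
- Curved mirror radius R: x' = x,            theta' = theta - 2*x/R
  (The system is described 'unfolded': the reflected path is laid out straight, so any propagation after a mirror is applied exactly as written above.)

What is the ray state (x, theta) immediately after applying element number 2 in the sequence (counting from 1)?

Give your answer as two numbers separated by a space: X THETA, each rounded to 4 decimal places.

Initial: x=6.0000 theta=0.5000
After 1 (propagate distance d=27): x=19.5000 theta=0.5000
After 2 (thin lens f=-32): x=19.5000 theta=71/64 (≈1.1094)
Rounded to 4 decimal places: x = 19.5000, theta = 1.1094

Answer: 19.5000 1.1094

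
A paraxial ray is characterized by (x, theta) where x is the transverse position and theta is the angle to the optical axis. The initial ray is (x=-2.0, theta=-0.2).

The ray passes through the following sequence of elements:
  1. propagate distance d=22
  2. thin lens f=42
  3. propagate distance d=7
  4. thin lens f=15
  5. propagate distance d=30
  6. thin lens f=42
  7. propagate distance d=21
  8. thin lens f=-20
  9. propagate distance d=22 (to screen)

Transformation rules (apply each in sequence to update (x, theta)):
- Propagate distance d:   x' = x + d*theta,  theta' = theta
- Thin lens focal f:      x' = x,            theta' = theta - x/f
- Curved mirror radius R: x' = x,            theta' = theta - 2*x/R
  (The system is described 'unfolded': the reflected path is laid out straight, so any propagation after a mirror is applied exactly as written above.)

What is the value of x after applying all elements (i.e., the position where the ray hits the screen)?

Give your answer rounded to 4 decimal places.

Initial: x=-2.0000 theta=-0.2000
After 1 (propagate distance d=22): x=-6.4000 theta=-0.2000
After 2 (thin lens f=42): x=-6.4000 theta=-1/21 (≈-0.0476)
After 3 (propagate distance d=7): x=-101/15 (≈-6.7333) theta=-1/21 (≈-0.0476)
After 4 (thin lens f=15): x=-101/15 (≈-6.7333) theta=632/1575 (≈0.4013)
After 5 (propagate distance d=30): x=557/105 (≈5.3048) theta=632/1575 (≈0.4013)
After 6 (thin lens f=42): x=557/105 (≈5.3048) theta=2021/7350 (≈0.2750)
After 7 (propagate distance d=21): x=11633/1050 (≈11.0790) theta=2021/7350 (≈0.2750)
After 8 (thin lens f=-20): x=11633/1050 (≈11.0790) theta=40617/49000 (≈0.8289)
After 9 (propagate distance d=22 (to screen)): x=2154671/73500 (≈29.3153) theta=40617/49000 (≈0.8289)
Rounded to 4 decimal places: x = 29.3153

Answer: 29.3153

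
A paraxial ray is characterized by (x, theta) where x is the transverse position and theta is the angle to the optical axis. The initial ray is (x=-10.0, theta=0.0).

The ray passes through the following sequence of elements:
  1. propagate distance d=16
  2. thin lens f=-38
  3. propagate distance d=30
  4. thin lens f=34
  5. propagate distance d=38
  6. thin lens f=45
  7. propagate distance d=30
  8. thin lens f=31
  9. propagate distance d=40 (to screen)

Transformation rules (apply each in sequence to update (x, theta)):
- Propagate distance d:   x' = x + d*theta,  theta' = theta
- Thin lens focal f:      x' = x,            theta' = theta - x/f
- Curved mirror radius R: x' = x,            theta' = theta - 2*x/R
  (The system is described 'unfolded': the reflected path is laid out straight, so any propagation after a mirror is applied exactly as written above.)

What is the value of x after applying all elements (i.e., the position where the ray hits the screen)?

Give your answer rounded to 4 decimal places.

Answer: 16.0158

Derivation:
Initial: x=-10.0000 theta=0.0000
After 1 (propagate distance d=16): x=-10.0000 theta=0.0000
After 2 (thin lens f=-38): x=-10.0000 theta=-5/19 (≈-0.2632)
After 3 (propagate distance d=30): x=-340/19 (≈-17.8947) theta=-5/19 (≈-0.2632)
After 4 (thin lens f=34): x=-340/19 (≈-17.8947) theta=5/19 (≈0.2632)
After 5 (propagate distance d=38): x=-150/19 (≈-7.8947) theta=5/19 (≈0.2632)
After 6 (thin lens f=45): x=-150/19 (≈-7.8947) theta=25/57 (≈0.4386)
After 7 (propagate distance d=30): x=100/19 (≈5.2632) theta=25/57 (≈0.4386)
After 8 (thin lens f=31): x=100/19 (≈5.2632) theta=25/93 (≈0.2688)
After 9 (propagate distance d=40 (to screen)): x=28300/1767 (≈16.0158) theta=25/93 (≈0.2688)
Rounded to 4 decimal places: x = 16.0158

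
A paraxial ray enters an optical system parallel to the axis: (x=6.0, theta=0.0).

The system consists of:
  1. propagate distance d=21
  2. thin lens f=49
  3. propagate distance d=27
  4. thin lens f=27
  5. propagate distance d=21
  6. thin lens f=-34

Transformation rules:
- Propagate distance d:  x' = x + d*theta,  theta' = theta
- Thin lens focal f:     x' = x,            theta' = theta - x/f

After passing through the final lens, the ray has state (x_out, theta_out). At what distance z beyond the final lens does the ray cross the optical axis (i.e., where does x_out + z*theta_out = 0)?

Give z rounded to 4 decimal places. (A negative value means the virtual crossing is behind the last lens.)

Answer: -7.0395

Derivation:
Initial: x=6.0000 theta=0.0000
After 1 (propagate distance d=21): x=6.0000 theta=0.0000
After 2 (thin lens f=49): x=6.0000 theta=-6/49 (≈-0.1224)
After 3 (propagate distance d=27): x=132/49 (≈2.6939) theta=-6/49 (≈-0.1224)
After 4 (thin lens f=27): x=132/49 (≈2.6939) theta=-2/9 (≈-0.2222)
After 5 (propagate distance d=21): x=-290/147 (≈-1.9728) theta=-2/9 (≈-0.2222)
After 6 (thin lens f=-34): x=-290/147 (≈-1.9728) theta=-2101/7497 (≈-0.2802)
z_focus = -x_out/theta_out = -(-290/147)/(-2101/7497) = -14790/2101 ≈ -7.0395
Rounded to 4 decimal places: z = -7.0395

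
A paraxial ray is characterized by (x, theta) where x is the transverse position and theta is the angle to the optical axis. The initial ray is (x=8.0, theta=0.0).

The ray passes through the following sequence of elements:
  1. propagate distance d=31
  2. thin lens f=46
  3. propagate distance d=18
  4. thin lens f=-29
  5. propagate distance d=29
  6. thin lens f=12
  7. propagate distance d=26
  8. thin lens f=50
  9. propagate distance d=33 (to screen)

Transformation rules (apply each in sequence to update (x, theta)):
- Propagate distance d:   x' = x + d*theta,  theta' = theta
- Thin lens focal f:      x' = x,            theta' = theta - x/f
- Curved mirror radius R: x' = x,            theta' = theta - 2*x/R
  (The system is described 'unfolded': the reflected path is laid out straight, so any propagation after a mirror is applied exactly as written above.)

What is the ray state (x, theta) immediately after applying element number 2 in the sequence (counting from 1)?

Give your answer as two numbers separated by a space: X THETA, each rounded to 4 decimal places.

Initial: x=8.0000 theta=0.0000
After 1 (propagate distance d=31): x=8.0000 theta=0.0000
After 2 (thin lens f=46): x=8.0000 theta=-4/23 (≈-0.1739)
Rounded to 4 decimal places: x = 8.0000, theta = -0.1739

Answer: 8.0000 -0.1739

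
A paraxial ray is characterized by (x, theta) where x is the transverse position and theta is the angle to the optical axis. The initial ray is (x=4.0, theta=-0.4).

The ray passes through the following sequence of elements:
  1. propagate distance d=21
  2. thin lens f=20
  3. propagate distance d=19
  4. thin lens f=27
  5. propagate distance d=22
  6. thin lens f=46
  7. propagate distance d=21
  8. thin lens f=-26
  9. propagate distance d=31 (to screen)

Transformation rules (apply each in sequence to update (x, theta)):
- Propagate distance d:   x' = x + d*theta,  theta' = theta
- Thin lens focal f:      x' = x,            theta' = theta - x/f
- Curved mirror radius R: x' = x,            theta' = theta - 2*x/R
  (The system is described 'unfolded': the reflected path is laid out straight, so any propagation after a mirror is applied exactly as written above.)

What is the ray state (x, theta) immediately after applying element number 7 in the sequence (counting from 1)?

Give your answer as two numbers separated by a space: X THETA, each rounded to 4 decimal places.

Initial: x=4.0000 theta=-0.4000
After 1 (propagate distance d=21): x=-4.4000 theta=-0.4000
After 2 (thin lens f=20): x=-4.4000 theta=-0.1800
After 3 (propagate distance d=19): x=-7.8200 theta=-0.1800
After 4 (thin lens f=27): x=-7.8200 theta=74/675 (≈0.1096)
After 5 (propagate distance d=22): x=-7301/1350 (≈-5.4081) theta=74/675 (≈0.1096)
After 6 (thin lens f=46): x=-7301/1350 (≈-5.4081) theta=4703/20700 (≈0.2272)
After 7 (propagate distance d=21): x=-39557/62100 (≈-0.6370) theta=4703/20700 (≈0.2272)
Rounded to 4 decimal places: x = -0.6370, theta = 0.2272

Answer: -0.6370 0.2272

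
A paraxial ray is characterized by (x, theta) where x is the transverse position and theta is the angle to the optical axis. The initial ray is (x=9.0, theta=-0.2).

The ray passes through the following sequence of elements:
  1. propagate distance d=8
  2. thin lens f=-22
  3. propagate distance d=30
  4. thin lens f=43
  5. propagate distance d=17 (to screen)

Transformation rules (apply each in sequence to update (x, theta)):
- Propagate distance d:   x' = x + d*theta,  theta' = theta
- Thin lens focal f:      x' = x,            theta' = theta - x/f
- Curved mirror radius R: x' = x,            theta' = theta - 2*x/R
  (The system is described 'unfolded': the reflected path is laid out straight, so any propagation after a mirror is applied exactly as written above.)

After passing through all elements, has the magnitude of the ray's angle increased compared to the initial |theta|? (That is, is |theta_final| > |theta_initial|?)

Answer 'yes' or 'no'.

Initial: x=9.0000 theta=-0.2000
After 1 (propagate distance d=8): x=7.4000 theta=-0.2000
After 2 (thin lens f=-22): x=7.4000 theta=3/22 (≈0.1364)
After 3 (propagate distance d=30): x=632/55 (≈11.4909) theta=3/22 (≈0.1364)
After 4 (thin lens f=43): x=632/55 (≈11.4909) theta=-619/4730 (≈-0.1309)
After 5 (propagate distance d=17 (to screen)): x=43829/4730 (≈9.2662) theta=-619/4730 (≈-0.1309)
|theta_initial|=0.2000 |theta_final|=619/4730 (≈0.1309) -> not increased

Answer: no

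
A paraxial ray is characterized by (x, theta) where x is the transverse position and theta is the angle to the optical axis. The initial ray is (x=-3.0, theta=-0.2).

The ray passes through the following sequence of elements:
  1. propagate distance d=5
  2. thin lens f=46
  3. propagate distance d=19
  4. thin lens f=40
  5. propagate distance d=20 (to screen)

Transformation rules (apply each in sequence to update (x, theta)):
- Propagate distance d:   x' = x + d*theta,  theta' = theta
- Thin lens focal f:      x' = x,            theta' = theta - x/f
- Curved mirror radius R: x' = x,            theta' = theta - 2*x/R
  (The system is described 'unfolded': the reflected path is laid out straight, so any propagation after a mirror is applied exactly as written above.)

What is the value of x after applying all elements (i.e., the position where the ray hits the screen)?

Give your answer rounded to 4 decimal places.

Initial: x=-3.0000 theta=-0.2000
After 1 (propagate distance d=5): x=-4.0000 theta=-0.2000
After 2 (thin lens f=46): x=-4.0000 theta=-13/115 (≈-0.1130)
After 3 (propagate distance d=19): x=-707/115 (≈-6.1478) theta=-13/115 (≈-0.1130)
After 4 (thin lens f=40): x=-707/115 (≈-6.1478) theta=187/4600 (≈0.0407)
After 5 (propagate distance d=20 (to screen)): x=-1227/230 (≈-5.3348) theta=187/4600 (≈0.0407)
Rounded to 4 decimal places: x = -5.3348

Answer: -5.3348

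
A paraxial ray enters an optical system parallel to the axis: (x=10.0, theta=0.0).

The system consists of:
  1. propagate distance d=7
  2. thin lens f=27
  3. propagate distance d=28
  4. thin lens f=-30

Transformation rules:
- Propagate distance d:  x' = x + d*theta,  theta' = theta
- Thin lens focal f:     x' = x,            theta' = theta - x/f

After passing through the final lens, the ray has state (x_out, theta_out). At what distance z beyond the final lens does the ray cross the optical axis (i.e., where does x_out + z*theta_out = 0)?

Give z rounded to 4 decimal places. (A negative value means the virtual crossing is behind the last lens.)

Initial: x=10.0000 theta=0.0000
After 1 (propagate distance d=7): x=10.0000 theta=0.0000
After 2 (thin lens f=27): x=10.0000 theta=-10/27 (≈-0.3704)
After 3 (propagate distance d=28): x=-10/27 (≈-0.3704) theta=-10/27 (≈-0.3704)
After 4 (thin lens f=-30): x=-10/27 (≈-0.3704) theta=-31/81 (≈-0.3827)
z_focus = -x_out/theta_out = -(-10/27)/(-31/81) = -30/31 ≈ -0.9677
Rounded to 4 decimal places: z = -0.9677

Answer: -0.9677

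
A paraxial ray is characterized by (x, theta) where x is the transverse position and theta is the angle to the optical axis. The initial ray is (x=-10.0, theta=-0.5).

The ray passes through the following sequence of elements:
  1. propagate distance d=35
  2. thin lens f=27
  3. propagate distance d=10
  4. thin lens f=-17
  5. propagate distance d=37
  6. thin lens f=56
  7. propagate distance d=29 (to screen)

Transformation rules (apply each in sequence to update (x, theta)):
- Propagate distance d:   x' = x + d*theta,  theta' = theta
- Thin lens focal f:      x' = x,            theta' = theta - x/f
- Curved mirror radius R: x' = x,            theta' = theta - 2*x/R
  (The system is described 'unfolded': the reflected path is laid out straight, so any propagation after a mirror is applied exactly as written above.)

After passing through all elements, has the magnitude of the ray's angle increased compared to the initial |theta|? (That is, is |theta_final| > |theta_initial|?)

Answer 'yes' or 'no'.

Answer: no

Derivation:
Initial: x=-10.0000 theta=-0.5000
After 1 (propagate distance d=35): x=-27.5000 theta=-0.5000
After 2 (thin lens f=27): x=-27.5000 theta=14/27 (≈0.5185)
After 3 (propagate distance d=10): x=-1205/54 (≈-22.3148) theta=14/27 (≈0.5185)
After 4 (thin lens f=-17): x=-1205/54 (≈-22.3148) theta=-27/34 (≈-0.7941)
After 5 (propagate distance d=37): x=-23729/459 (≈-51.6972) theta=-27/34 (≈-0.7941)
After 6 (thin lens f=56): x=-23729/459 (≈-51.6972) theta=3317/25704 (≈0.1290)
After 7 (propagate distance d=29 (to screen)): x=-45653/952 (≈-47.9548) theta=3317/25704 (≈0.1290)
|theta_initial|=0.5000 |theta_final|=3317/25704 (≈0.1290) -> not increased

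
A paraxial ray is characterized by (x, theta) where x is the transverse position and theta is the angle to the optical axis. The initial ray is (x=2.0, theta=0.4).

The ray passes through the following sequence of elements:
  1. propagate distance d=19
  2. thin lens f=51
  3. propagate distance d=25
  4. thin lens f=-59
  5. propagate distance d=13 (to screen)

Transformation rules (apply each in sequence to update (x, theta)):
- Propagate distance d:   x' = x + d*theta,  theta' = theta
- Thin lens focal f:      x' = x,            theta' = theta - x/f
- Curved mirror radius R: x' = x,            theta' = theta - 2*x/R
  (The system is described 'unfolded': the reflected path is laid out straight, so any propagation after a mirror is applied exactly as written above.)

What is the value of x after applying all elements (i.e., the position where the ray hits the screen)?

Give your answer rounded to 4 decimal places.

Initial: x=2.0000 theta=0.4000
After 1 (propagate distance d=19): x=9.6000 theta=0.4000
After 2 (thin lens f=51): x=9.6000 theta=18/85 (≈0.2118)
After 3 (propagate distance d=25): x=1266/85 (≈14.8941) theta=18/85 (≈0.2118)
After 4 (thin lens f=-59): x=1266/85 (≈14.8941) theta=2328/5015 (≈0.4642)
After 5 (propagate distance d=13 (to screen)): x=6174/295 (≈20.9288) theta=2328/5015 (≈0.4642)
Rounded to 4 decimal places: x = 20.9288

Answer: 20.9288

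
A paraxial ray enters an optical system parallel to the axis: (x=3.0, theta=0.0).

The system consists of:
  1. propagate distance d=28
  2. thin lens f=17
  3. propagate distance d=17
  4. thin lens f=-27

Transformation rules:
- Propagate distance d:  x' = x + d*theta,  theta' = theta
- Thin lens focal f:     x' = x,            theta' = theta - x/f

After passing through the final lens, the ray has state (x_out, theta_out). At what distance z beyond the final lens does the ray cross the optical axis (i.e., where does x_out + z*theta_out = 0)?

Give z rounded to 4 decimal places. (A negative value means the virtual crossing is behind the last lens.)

Initial: x=3.0000 theta=0.0000
After 1 (propagate distance d=28): x=3.0000 theta=0.0000
After 2 (thin lens f=17): x=3.0000 theta=-3/17 (≈-0.1765)
After 3 (propagate distance d=17): x=0.0000 theta=-3/17 (≈-0.1765)
After 4 (thin lens f=-27): x=0.0000 theta=-3/17 (≈-0.1765)
z_focus = -x_out/theta_out = -(0.0000)/(-3/17) = 0.0000
Rounded to 4 decimal places: z = 0.0000

Answer: 0.0000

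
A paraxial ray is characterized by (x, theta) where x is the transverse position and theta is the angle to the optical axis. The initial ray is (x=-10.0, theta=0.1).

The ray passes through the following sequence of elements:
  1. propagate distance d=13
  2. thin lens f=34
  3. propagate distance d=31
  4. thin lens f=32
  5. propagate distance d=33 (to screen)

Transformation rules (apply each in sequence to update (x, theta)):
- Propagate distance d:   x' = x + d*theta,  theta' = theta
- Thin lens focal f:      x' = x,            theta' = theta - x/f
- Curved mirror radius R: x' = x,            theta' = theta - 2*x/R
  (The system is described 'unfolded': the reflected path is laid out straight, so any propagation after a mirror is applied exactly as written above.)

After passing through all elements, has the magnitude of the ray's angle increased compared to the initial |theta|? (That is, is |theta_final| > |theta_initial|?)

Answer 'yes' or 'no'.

Answer: yes

Derivation:
Initial: x=-10.0000 theta=0.1000
After 1 (propagate distance d=13): x=-8.7000 theta=0.1000
After 2 (thin lens f=34): x=-8.7000 theta=121/340 (≈0.3559)
After 3 (propagate distance d=31): x=793/340 (≈2.3324) theta=121/340 (≈0.3559)
After 4 (thin lens f=32): x=793/340 (≈2.3324) theta=3079/10880 (≈0.2830)
After 5 (propagate distance d=33 (to screen)): x=126983/10880 (≈11.6712) theta=3079/10880 (≈0.2830)
|theta_initial|=0.1000 |theta_final|=3079/10880 (≈0.2830) -> increased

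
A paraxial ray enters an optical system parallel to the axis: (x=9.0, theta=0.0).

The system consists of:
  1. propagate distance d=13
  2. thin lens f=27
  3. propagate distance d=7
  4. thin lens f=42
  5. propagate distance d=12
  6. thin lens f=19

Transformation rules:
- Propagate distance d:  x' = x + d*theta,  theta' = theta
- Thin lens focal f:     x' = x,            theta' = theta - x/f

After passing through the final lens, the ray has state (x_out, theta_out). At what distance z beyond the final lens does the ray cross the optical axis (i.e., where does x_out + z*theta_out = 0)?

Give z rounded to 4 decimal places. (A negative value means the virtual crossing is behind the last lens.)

Initial: x=9.0000 theta=0.0000
After 1 (propagate distance d=13): x=9.0000 theta=0.0000
After 2 (thin lens f=27): x=9.0000 theta=-1/3 (≈-0.3333)
After 3 (propagate distance d=7): x=20/3 (≈6.6667) theta=-1/3 (≈-0.3333)
After 4 (thin lens f=42): x=20/3 (≈6.6667) theta=-31/63 (≈-0.4921)
After 5 (propagate distance d=12): x=16/21 (≈0.7619) theta=-31/63 (≈-0.4921)
After 6 (thin lens f=19): x=16/21 (≈0.7619) theta=-91/171 (≈-0.5322)
z_focus = -x_out/theta_out = -(16/21)/(-91/171) = 912/637 ≈ 1.4317
Rounded to 4 decimal places: z = 1.4317

Answer: 1.4317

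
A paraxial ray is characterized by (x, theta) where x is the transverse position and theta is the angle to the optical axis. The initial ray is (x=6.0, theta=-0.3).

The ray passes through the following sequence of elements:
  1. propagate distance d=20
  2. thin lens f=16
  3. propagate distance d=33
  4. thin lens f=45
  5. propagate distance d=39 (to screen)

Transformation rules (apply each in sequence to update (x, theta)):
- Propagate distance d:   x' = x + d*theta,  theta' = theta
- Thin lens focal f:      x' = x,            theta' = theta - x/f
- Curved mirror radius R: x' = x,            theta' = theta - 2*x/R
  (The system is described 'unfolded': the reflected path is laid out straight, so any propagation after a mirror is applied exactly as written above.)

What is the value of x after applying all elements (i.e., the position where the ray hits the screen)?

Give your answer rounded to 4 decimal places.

Initial: x=6.0000 theta=-0.3000
After 1 (propagate distance d=20): x=0.0000 theta=-0.3000
After 2 (thin lens f=16): x=0.0000 theta=-0.3000
After 3 (propagate distance d=33): x=-9.9000 theta=-0.3000
After 4 (thin lens f=45): x=-9.9000 theta=-0.0800
After 5 (propagate distance d=39 (to screen)): x=-13.0200 theta=-0.0800
Rounded to 4 decimal places: x = -13.0200

Answer: -13.0200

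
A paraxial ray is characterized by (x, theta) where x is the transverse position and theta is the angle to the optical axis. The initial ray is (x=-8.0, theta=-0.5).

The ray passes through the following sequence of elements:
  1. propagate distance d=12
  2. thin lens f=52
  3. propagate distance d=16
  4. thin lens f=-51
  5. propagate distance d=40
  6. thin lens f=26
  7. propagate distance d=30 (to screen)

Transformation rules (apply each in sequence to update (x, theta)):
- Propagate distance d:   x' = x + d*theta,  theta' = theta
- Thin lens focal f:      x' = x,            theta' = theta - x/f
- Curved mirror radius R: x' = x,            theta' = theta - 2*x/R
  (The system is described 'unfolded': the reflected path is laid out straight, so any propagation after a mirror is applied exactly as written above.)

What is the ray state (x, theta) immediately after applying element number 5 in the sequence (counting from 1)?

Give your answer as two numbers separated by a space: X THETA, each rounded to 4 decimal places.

Initial: x=-8.0000 theta=-0.5000
After 1 (propagate distance d=12): x=-14.0000 theta=-0.5000
After 2 (thin lens f=52): x=-14.0000 theta=-3/13 (≈-0.2308)
After 3 (propagate distance d=16): x=-230/13 (≈-17.6923) theta=-3/13 (≈-0.2308)
After 4 (thin lens f=-51): x=-230/13 (≈-17.6923) theta=-383/663 (≈-0.5777)
After 5 (propagate distance d=40): x=-27050/663 (≈-40.7994) theta=-383/663 (≈-0.5777)
Rounded to 4 decimal places: x = -40.7994, theta = -0.5777

Answer: -40.7994 -0.5777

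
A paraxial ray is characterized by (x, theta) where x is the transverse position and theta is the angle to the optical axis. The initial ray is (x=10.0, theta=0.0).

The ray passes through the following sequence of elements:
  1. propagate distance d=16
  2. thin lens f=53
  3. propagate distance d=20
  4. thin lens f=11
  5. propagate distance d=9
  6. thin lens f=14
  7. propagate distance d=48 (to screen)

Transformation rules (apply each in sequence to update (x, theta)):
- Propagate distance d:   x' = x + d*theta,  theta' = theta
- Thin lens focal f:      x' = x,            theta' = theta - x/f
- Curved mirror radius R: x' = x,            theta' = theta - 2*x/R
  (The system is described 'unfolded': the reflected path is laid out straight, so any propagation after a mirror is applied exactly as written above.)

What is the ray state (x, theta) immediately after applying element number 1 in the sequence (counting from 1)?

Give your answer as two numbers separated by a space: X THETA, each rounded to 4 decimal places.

Answer: 10.0000 0.0000

Derivation:
Initial: x=10.0000 theta=0.0000
After 1 (propagate distance d=16): x=10.0000 theta=0.0000
Rounded to 4 decimal places: x = 10.0000, theta = 0.0000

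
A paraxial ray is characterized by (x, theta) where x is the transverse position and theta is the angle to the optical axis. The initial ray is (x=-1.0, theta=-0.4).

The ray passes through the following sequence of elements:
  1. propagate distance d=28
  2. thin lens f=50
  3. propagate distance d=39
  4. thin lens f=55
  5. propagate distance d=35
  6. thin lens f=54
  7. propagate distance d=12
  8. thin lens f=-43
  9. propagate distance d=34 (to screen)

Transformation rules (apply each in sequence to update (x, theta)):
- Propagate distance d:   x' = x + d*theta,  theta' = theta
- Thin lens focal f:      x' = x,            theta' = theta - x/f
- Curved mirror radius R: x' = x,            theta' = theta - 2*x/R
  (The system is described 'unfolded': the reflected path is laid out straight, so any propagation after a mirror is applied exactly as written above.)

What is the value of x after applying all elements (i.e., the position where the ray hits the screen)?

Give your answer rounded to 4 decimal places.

Initial: x=-1.0000 theta=-0.4000
After 1 (propagate distance d=28): x=-12.2000 theta=-0.4000
After 2 (thin lens f=50): x=-12.2000 theta=-0.1560
After 3 (propagate distance d=39): x=-18.2840 theta=-0.1560
After 4 (thin lens f=55): x=-18.2840 theta=1213/6875 (≈0.1764)
After 5 (propagate distance d=35): x=-33299/2750 (≈-12.1087) theta=1213/6875 (≈0.1764)
After 6 (thin lens f=54): x=-33299/2750 (≈-12.1087) theta=297499/742500 (≈0.4007)
After 7 (propagate distance d=12): x=-903457/123750 (≈-7.3007) theta=297499/742500 (≈0.4007)
After 8 (thin lens f=-43): x=-903457/123750 (≈-7.3007) theta=1474343/6385500 (≈0.2309)
After 9 (propagate distance d=34 (to screen)): x=4386601/7981875 (≈0.5496) theta=1474343/6385500 (≈0.2309)
Rounded to 4 decimal places: x = 0.5496

Answer: 0.5496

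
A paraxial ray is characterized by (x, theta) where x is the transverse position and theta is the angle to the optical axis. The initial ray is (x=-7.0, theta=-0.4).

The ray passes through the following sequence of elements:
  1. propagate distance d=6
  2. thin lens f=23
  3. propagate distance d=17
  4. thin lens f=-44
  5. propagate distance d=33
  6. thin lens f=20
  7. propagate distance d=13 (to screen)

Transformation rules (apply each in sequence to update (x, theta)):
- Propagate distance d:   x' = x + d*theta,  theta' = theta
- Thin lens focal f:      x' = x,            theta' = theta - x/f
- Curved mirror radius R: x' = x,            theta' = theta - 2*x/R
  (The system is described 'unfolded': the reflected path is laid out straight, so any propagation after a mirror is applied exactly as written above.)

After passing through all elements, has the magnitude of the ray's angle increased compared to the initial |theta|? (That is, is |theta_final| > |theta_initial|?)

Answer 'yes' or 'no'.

Initial: x=-7.0000 theta=-0.4000
After 1 (propagate distance d=6): x=-9.4000 theta=-0.4000
After 2 (thin lens f=23): x=-9.4000 theta=1/115 (≈0.0087)
After 3 (propagate distance d=17): x=-1064/115 (≈-9.2522) theta=1/115 (≈0.0087)
After 4 (thin lens f=-44): x=-1064/115 (≈-9.2522) theta=-51/253 (≈-0.2016)
After 5 (propagate distance d=33): x=-1829/115 (≈-15.9043) theta=-51/253 (≈-0.2016)
After 6 (thin lens f=20): x=-1829/115 (≈-15.9043) theta=653/1100 (≈0.5936)
After 7 (propagate distance d=13 (to screen)): x=-207133/25300 (≈-8.1871) theta=653/1100 (≈0.5936)
|theta_initial|=0.4000 |theta_final|=653/1100 (≈0.5936) -> increased

Answer: yes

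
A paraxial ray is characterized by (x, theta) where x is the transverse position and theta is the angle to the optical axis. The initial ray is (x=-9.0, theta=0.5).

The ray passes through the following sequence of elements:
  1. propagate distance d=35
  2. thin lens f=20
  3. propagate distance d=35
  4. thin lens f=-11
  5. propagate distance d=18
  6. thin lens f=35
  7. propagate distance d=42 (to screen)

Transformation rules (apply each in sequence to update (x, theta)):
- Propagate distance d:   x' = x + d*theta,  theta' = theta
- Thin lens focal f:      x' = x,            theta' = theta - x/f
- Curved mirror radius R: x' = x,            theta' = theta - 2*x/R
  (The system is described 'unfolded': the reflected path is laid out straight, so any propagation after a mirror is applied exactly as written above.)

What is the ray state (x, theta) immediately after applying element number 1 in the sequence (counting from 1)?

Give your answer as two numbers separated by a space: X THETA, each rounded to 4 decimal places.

Initial: x=-9.0000 theta=0.5000
After 1 (propagate distance d=35): x=8.5000 theta=0.5000
Rounded to 4 decimal places: x = 8.5000, theta = 0.5000

Answer: 8.5000 0.5000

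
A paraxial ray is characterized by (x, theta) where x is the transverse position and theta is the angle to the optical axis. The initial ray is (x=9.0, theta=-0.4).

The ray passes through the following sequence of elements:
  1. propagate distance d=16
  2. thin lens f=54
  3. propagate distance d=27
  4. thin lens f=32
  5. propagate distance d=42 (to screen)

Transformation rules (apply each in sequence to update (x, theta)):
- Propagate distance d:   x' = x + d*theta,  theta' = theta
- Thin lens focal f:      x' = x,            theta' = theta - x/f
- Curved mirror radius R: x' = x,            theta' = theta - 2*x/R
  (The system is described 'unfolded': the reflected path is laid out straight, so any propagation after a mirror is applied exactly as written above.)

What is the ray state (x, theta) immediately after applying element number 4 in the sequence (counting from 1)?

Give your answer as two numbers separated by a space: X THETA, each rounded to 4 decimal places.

Answer: -9.5000 -0.1513

Derivation:
Initial: x=9.0000 theta=-0.4000
After 1 (propagate distance d=16): x=2.6000 theta=-0.4000
After 2 (thin lens f=54): x=2.6000 theta=-121/270 (≈-0.4481)
After 3 (propagate distance d=27): x=-9.5000 theta=-121/270 (≈-0.4481)
After 4 (thin lens f=32): x=-9.5000 theta=-1307/8640 (≈-0.1513)
Rounded to 4 decimal places: x = -9.5000, theta = -0.1513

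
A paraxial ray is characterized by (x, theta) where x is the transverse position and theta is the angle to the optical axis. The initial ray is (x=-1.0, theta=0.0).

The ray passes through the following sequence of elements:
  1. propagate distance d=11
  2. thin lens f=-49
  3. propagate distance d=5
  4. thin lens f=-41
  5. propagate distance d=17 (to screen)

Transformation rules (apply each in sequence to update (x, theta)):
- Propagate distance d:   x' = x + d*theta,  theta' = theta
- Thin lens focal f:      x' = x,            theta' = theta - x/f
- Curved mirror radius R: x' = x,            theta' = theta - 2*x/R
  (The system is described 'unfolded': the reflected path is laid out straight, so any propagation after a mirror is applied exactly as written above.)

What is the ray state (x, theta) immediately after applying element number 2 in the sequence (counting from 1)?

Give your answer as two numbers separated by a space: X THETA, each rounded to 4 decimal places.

Initial: x=-1.0000 theta=0.0000
After 1 (propagate distance d=11): x=-1.0000 theta=0.0000
After 2 (thin lens f=-49): x=-1.0000 theta=-1/49 (≈-0.0204)
Rounded to 4 decimal places: x = -1.0000, theta = -0.0204

Answer: -1.0000 -0.0204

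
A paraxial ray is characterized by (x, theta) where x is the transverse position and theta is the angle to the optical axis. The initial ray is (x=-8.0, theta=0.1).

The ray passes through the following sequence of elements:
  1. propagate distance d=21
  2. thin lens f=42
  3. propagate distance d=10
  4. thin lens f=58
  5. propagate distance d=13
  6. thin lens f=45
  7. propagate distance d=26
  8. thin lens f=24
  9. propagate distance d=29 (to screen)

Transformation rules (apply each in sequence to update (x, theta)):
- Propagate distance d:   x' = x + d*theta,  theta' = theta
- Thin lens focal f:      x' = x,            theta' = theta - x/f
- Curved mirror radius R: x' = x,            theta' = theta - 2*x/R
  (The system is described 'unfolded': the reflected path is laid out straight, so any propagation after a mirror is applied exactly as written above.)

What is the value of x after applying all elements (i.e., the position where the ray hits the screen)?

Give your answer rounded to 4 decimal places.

Answer: 6.7889

Derivation:
Initial: x=-8.0000 theta=0.1000
After 1 (propagate distance d=21): x=-5.9000 theta=0.1000
After 2 (thin lens f=42): x=-5.9000 theta=101/420 (≈0.2405)
After 3 (propagate distance d=10): x=-367/105 (≈-3.4952) theta=101/420 (≈0.2405)
After 4 (thin lens f=58): x=-367/105 (≈-3.4952) theta=1221/4060 (≈0.3007)
After 5 (propagate distance d=13): x=721/1740 (≈0.4144) theta=1221/4060 (≈0.3007)
After 6 (thin lens f=45): x=721/1740 (≈0.4144) theta=39947/137025 (≈0.2915)
After 7 (propagate distance d=26): x=4381603/548100 (≈7.9942) theta=39947/137025 (≈0.2915)
After 8 (thin lens f=24): x=4381603/548100 (≈7.9942) theta=-546691/13154400 (≈-0.0416)
After 9 (propagate distance d=29 (to screen)): x=89304433/13154400 (≈6.7889) theta=-546691/13154400 (≈-0.0416)
Rounded to 4 decimal places: x = 6.7889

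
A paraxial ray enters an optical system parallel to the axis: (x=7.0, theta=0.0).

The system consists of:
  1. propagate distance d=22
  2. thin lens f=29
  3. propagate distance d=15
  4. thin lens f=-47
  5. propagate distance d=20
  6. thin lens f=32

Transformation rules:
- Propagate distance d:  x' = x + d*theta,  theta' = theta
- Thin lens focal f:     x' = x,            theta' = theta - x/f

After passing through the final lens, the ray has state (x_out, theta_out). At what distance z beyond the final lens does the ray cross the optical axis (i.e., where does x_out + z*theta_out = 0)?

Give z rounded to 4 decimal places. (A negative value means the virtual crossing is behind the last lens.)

Initial: x=7.0000 theta=0.0000
After 1 (propagate distance d=22): x=7.0000 theta=0.0000
After 2 (thin lens f=29): x=7.0000 theta=-7/29 (≈-0.2414)
After 3 (propagate distance d=15): x=98/29 (≈3.3793) theta=-7/29 (≈-0.2414)
After 4 (thin lens f=-47): x=98/29 (≈3.3793) theta=-231/1363 (≈-0.1695)
After 5 (propagate distance d=20): x=-14/1363 (≈-0.0103) theta=-231/1363 (≈-0.1695)
After 6 (thin lens f=32): x=-14/1363 (≈-0.0103) theta=-3689/21808 (≈-0.1692)
z_focus = -x_out/theta_out = -(-14/1363)/(-3689/21808) = -32/527 ≈ -0.0607
Rounded to 4 decimal places: z = -0.0607

Answer: -0.0607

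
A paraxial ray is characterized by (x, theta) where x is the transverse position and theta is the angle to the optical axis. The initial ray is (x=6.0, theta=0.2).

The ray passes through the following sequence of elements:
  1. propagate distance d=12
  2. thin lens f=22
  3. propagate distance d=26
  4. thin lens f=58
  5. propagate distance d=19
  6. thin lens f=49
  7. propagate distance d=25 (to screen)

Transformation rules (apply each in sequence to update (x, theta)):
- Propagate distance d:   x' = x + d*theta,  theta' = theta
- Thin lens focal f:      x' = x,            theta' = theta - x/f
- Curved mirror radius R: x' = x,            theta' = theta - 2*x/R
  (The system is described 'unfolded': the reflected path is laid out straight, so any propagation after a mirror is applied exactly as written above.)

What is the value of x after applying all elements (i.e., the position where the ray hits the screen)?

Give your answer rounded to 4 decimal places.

Answer: -6.6110

Derivation:
Initial: x=6.0000 theta=0.2000
After 1 (propagate distance d=12): x=8.4000 theta=0.2000
After 2 (thin lens f=22): x=8.4000 theta=-2/11 (≈-0.1818)
After 3 (propagate distance d=26): x=202/55 (≈3.6727) theta=-2/11 (≈-0.1818)
After 4 (thin lens f=58): x=202/55 (≈3.6727) theta=-391/1595 (≈-0.2451)
After 5 (propagate distance d=19): x=-1571/1595 (≈-0.9850) theta=-391/1595 (≈-0.2451)
After 6 (thin lens f=49): x=-1571/1595 (≈-0.9850) theta=-17588/78155 (≈-0.2250)
After 7 (propagate distance d=25 (to screen)): x=-516679/78155 (≈-6.6110) theta=-17588/78155 (≈-0.2250)
Rounded to 4 decimal places: x = -6.6110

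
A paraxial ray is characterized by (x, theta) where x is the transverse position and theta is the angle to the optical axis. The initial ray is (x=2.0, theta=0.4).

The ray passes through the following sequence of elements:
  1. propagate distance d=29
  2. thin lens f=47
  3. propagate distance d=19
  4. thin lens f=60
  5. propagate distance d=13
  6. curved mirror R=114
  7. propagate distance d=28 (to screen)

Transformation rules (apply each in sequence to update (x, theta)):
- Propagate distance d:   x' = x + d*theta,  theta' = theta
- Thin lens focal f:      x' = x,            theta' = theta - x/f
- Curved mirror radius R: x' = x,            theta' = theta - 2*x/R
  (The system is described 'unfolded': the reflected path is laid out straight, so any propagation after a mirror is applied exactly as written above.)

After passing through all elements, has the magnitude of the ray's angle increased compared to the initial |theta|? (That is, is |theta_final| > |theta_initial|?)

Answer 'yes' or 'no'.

Answer: no

Derivation:
Initial: x=2.0000 theta=0.4000
After 1 (propagate distance d=29): x=13.6000 theta=0.4000
After 2 (thin lens f=47): x=13.6000 theta=26/235 (≈0.1106)
After 3 (propagate distance d=19): x=738/47 (≈15.7021) theta=26/235 (≈0.1106)
After 4 (thin lens f=60): x=738/47 (≈15.7021) theta=-71/470 (≈-0.1511)
After 5 (propagate distance d=13): x=6457/470 (≈13.7383) theta=-71/470 (≈-0.1511)
After 6 (curved mirror R=114): x=6457/470 (≈13.7383) theta=-5252/13395 (≈-0.3921)
After 7 (propagate distance d=28 (to screen)): x=73937/26790 (≈2.7599) theta=-5252/13395 (≈-0.3921)
|theta_initial|=0.4000 |theta_final|=5252/13395 (≈0.3921) -> not increased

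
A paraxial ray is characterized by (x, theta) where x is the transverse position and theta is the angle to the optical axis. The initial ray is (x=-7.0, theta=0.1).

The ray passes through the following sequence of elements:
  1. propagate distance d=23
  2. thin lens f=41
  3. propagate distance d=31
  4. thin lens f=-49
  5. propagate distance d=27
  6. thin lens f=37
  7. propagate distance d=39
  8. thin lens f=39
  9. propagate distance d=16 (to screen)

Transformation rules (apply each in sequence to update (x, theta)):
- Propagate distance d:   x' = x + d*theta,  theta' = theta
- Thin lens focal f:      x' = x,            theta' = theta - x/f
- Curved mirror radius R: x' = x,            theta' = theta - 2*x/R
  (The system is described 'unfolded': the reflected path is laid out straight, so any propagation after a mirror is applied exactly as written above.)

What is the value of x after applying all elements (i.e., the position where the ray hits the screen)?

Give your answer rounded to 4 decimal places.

Answer: 5.8280

Derivation:
Initial: x=-7.0000 theta=0.1000
After 1 (propagate distance d=23): x=-4.7000 theta=0.1000
After 2 (thin lens f=41): x=-4.7000 theta=44/205 (≈0.2146)
After 3 (propagate distance d=31): x=801/410 (≈1.9537) theta=44/205 (≈0.2146)
After 4 (thin lens f=-49): x=801/410 (≈1.9537) theta=5113/20090 (≈0.2545)
After 5 (propagate distance d=27): x=17730/2009 (≈8.8253) theta=5113/20090 (≈0.2545)
After 6 (thin lens f=37): x=17730/2009 (≈8.8253) theta=11881/743330 (≈0.0160)
After 7 (propagate distance d=39): x=7023459/743330 (≈9.4486) theta=11881/743330 (≈0.0160)
After 8 (thin lens f=39): x=7023459/743330 (≈9.4486) theta=-5910/26117 (≈-0.2263)
After 9 (propagate distance d=16 (to screen)): x=56317767/9663290 (≈5.8280) theta=-5910/26117 (≈-0.2263)
Rounded to 4 decimal places: x = 5.8280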